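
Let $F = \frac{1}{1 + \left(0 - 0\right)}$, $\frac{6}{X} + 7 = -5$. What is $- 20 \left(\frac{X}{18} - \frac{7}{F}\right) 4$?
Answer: $\frac{5060}{9} \approx 562.22$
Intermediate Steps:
$X = - \frac{1}{2}$ ($X = \frac{6}{-7 - 5} = \frac{6}{-12} = 6 \left(- \frac{1}{12}\right) = - \frac{1}{2} \approx -0.5$)
$F = 1$ ($F = \frac{1}{1 + \left(0 + 0\right)} = \frac{1}{1 + 0} = 1^{-1} = 1$)
$- 20 \left(\frac{X}{18} - \frac{7}{F}\right) 4 = - 20 \left(- \frac{1}{2 \cdot 18} - \frac{7}{1}\right) 4 = - 20 \left(\left(- \frac{1}{2}\right) \frac{1}{18} - 7\right) 4 = - 20 \left(- \frac{1}{36} - 7\right) 4 = \left(-20\right) \left(- \frac{253}{36}\right) 4 = \frac{1265}{9} \cdot 4 = \frac{5060}{9}$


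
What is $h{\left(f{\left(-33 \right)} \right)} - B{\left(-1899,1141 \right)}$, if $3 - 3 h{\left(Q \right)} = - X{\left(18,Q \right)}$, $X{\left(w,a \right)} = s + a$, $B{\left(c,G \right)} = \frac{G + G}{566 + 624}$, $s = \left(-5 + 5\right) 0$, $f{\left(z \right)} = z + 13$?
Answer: $- \frac{1934}{255} \approx -7.5843$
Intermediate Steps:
$f{\left(z \right)} = 13 + z$
$s = 0$ ($s = 0 \cdot 0 = 0$)
$B{\left(c,G \right)} = \frac{G}{595}$ ($B{\left(c,G \right)} = \frac{2 G}{1190} = 2 G \frac{1}{1190} = \frac{G}{595}$)
$X{\left(w,a \right)} = a$ ($X{\left(w,a \right)} = 0 + a = a$)
$h{\left(Q \right)} = 1 + \frac{Q}{3}$ ($h{\left(Q \right)} = 1 - \frac{\left(-1\right) Q}{3} = 1 + \frac{Q}{3}$)
$h{\left(f{\left(-33 \right)} \right)} - B{\left(-1899,1141 \right)} = \left(1 + \frac{13 - 33}{3}\right) - \frac{1}{595} \cdot 1141 = \left(1 + \frac{1}{3} \left(-20\right)\right) - \frac{163}{85} = \left(1 - \frac{20}{3}\right) - \frac{163}{85} = - \frac{17}{3} - \frac{163}{85} = - \frac{1934}{255}$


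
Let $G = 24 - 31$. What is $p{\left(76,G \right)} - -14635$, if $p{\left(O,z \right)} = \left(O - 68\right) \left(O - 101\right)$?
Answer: $14435$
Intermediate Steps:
$G = -7$ ($G = 24 - 31 = -7$)
$p{\left(O,z \right)} = \left(-101 + O\right) \left(-68 + O\right)$ ($p{\left(O,z \right)} = \left(-68 + O\right) \left(-101 + O\right) = \left(-101 + O\right) \left(-68 + O\right)$)
$p{\left(76,G \right)} - -14635 = \left(6868 + 76^{2} - 12844\right) - -14635 = \left(6868 + 5776 - 12844\right) + 14635 = -200 + 14635 = 14435$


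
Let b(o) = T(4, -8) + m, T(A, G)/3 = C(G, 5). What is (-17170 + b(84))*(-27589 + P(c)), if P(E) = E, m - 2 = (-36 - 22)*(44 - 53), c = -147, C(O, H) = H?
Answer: 461277416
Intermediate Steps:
T(A, G) = 15 (T(A, G) = 3*5 = 15)
m = 524 (m = 2 + (-36 - 22)*(44 - 53) = 2 - 58*(-9) = 2 + 522 = 524)
b(o) = 539 (b(o) = 15 + 524 = 539)
(-17170 + b(84))*(-27589 + P(c)) = (-17170 + 539)*(-27589 - 147) = -16631*(-27736) = 461277416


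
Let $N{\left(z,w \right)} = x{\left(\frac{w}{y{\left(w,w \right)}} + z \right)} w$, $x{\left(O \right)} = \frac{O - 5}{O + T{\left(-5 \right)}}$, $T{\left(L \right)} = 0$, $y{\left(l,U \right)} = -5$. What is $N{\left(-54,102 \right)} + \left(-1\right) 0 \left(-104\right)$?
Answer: $\frac{6749}{62} \approx 108.85$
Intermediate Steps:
$x{\left(O \right)} = \frac{-5 + O}{O}$ ($x{\left(O \right)} = \frac{O - 5}{O + 0} = \frac{-5 + O}{O}$)
$N{\left(z,w \right)} = \frac{w \left(-5 + z - \frac{w}{5}\right)}{z - \frac{w}{5}}$ ($N{\left(z,w \right)} = \frac{-5 + \left(\frac{w}{-5} + z\right)}{\frac{w}{-5} + z} w = \frac{-5 - \left(- z + \frac{w}{5}\right)}{- \frac{w}{5} + z} w = \frac{-5 - \left(- z + \frac{w}{5}\right)}{z - \frac{w}{5}} w = \frac{-5 + z - \frac{w}{5}}{z - \frac{w}{5}} w = \frac{w \left(-5 + z - \frac{w}{5}\right)}{z - \frac{w}{5}}$)
$N{\left(-54,102 \right)} + \left(-1\right) 0 \left(-104\right) = \frac{102 \left(-25 - 102 + 5 \left(-54\right)\right)}{\left(-1\right) 102 + 5 \left(-54\right)} + \left(-1\right) 0 \left(-104\right) = \frac{102 \left(-25 - 102 - 270\right)}{-102 - 270} + 0 \left(-104\right) = 102 \frac{1}{-372} \left(-397\right) + 0 = 102 \left(- \frac{1}{372}\right) \left(-397\right) + 0 = \frac{6749}{62} + 0 = \frac{6749}{62}$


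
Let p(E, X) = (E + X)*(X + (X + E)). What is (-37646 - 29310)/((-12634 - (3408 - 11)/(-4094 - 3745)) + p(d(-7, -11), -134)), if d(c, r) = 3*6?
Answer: -524868084/128296471 ≈ -4.0911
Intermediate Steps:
d(c, r) = 18
p(E, X) = (E + X)*(E + 2*X) (p(E, X) = (E + X)*(X + (E + X)) = (E + X)*(E + 2*X))
(-37646 - 29310)/((-12634 - (3408 - 11)/(-4094 - 3745)) + p(d(-7, -11), -134)) = (-37646 - 29310)/((-12634 - (3408 - 11)/(-4094 - 3745)) + (18² + 2*(-134)² + 3*18*(-134))) = -66956/((-12634 - 3397/(-7839)) + (324 + 2*17956 - 7236)) = -66956/((-12634 - 3397*(-1)/7839) + (324 + 35912 - 7236)) = -66956/((-12634 - 1*(-3397/7839)) + 29000) = -66956/((-12634 + 3397/7839) + 29000) = -66956/(-99034529/7839 + 29000) = -66956/128296471/7839 = -66956*7839/128296471 = -524868084/128296471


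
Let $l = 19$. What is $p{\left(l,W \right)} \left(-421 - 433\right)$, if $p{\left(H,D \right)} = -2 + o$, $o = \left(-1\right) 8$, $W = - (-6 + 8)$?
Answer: $8540$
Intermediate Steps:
$W = -2$ ($W = \left(-1\right) 2 = -2$)
$o = -8$
$p{\left(H,D \right)} = -10$ ($p{\left(H,D \right)} = -2 - 8 = -10$)
$p{\left(l,W \right)} \left(-421 - 433\right) = - 10 \left(-421 - 433\right) = \left(-10\right) \left(-854\right) = 8540$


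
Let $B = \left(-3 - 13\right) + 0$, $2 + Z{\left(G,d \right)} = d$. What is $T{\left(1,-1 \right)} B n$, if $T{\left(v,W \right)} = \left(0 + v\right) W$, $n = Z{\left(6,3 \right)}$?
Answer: $16$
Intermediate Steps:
$Z{\left(G,d \right)} = -2 + d$
$n = 1$ ($n = -2 + 3 = 1$)
$B = -16$ ($B = -16 + 0 = -16$)
$T{\left(v,W \right)} = W v$ ($T{\left(v,W \right)} = v W = W v$)
$T{\left(1,-1 \right)} B n = \left(-1\right) 1 \left(-16\right) 1 = \left(-1\right) \left(-16\right) 1 = 16 \cdot 1 = 16$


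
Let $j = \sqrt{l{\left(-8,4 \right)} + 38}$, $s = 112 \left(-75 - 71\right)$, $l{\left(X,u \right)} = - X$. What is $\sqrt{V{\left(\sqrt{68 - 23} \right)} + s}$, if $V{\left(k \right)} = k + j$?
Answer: $\sqrt{-16352 + \sqrt{46} + 3 \sqrt{5}} \approx 127.82 i$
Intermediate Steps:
$s = -16352$ ($s = 112 \left(-146\right) = -16352$)
$j = \sqrt{46}$ ($j = \sqrt{\left(-1\right) \left(-8\right) + 38} = \sqrt{8 + 38} = \sqrt{46} \approx 6.7823$)
$V{\left(k \right)} = k + \sqrt{46}$
$\sqrt{V{\left(\sqrt{68 - 23} \right)} + s} = \sqrt{\left(\sqrt{68 - 23} + \sqrt{46}\right) - 16352} = \sqrt{\left(\sqrt{45} + \sqrt{46}\right) - 16352} = \sqrt{\left(3 \sqrt{5} + \sqrt{46}\right) - 16352} = \sqrt{\left(\sqrt{46} + 3 \sqrt{5}\right) - 16352} = \sqrt{-16352 + \sqrt{46} + 3 \sqrt{5}}$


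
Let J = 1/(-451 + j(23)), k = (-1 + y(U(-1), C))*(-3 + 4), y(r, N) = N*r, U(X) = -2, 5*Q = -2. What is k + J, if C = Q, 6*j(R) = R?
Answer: -2713/13415 ≈ -0.20224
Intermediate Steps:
j(R) = R/6
Q = -⅖ (Q = (⅕)*(-2) = -⅖ ≈ -0.40000)
C = -⅖ ≈ -0.40000
k = -⅕ (k = (-1 - ⅖*(-2))*(-3 + 4) = (-1 + ⅘)*1 = -⅕*1 = -⅕ ≈ -0.20000)
J = -6/2683 (J = 1/(-451 + (⅙)*23) = 1/(-451 + 23/6) = 1/(-2683/6) = -6/2683 ≈ -0.0022363)
k + J = -⅕ - 6/2683 = -2713/13415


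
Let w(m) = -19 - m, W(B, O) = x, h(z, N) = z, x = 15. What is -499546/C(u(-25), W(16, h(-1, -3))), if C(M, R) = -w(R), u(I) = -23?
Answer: -249773/17 ≈ -14693.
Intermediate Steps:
W(B, O) = 15
C(M, R) = 19 + R (C(M, R) = -(-19 - R) = 19 + R)
-499546/C(u(-25), W(16, h(-1, -3))) = -499546/(19 + 15) = -499546/34 = -499546*1/34 = -249773/17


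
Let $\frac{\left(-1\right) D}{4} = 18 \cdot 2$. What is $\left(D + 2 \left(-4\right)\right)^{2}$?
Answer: $23104$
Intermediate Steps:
$D = -144$ ($D = - 4 \cdot 18 \cdot 2 = \left(-4\right) 36 = -144$)
$\left(D + 2 \left(-4\right)\right)^{2} = \left(-144 + 2 \left(-4\right)\right)^{2} = \left(-144 - 8\right)^{2} = \left(-152\right)^{2} = 23104$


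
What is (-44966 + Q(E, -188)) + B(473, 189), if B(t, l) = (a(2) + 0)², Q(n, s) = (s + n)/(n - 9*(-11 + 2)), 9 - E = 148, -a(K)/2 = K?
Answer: -2606773/58 ≈ -44944.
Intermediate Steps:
a(K) = -2*K
E = -139 (E = 9 - 1*148 = 9 - 148 = -139)
Q(n, s) = (n + s)/(81 + n) (Q(n, s) = (n + s)/(n - 9*(-9)) = (n + s)/(n + 81) = (n + s)/(81 + n))
B(t, l) = 16 (B(t, l) = (-2*2 + 0)² = (-4 + 0)² = (-4)² = 16)
(-44966 + Q(E, -188)) + B(473, 189) = (-44966 + (-139 - 188)/(81 - 139)) + 16 = (-44966 - 327/(-58)) + 16 = (-44966 - 1/58*(-327)) + 16 = (-44966 + 327/58) + 16 = -2607701/58 + 16 = -2606773/58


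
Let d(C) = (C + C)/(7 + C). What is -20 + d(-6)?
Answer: -32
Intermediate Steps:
d(C) = 2*C/(7 + C) (d(C) = (2*C)/(7 + C) = 2*C/(7 + C))
-20 + d(-6) = -20 + 2*(-6)/(7 - 6) = -20 + 2*(-6)/1 = -20 + 2*(-6)*1 = -20 - 12 = -32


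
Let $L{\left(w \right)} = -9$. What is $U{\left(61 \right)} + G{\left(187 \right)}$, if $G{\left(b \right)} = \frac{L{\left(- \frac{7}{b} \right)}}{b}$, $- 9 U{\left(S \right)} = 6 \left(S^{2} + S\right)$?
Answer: $- \frac{1414495}{561} \approx -2521.4$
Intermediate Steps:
$U{\left(S \right)} = - \frac{2 S}{3} - \frac{2 S^{2}}{3}$ ($U{\left(S \right)} = - \frac{6 \left(S^{2} + S\right)}{9} = - \frac{6 \left(S + S^{2}\right)}{9} = - \frac{6 S + 6 S^{2}}{9} = - \frac{2 S}{3} - \frac{2 S^{2}}{3}$)
$G{\left(b \right)} = - \frac{9}{b}$
$U{\left(61 \right)} + G{\left(187 \right)} = \left(- \frac{2}{3}\right) 61 \left(1 + 61\right) - \frac{9}{187} = \left(- \frac{2}{3}\right) 61 \cdot 62 - \frac{9}{187} = - \frac{7564}{3} - \frac{9}{187} = - \frac{1414495}{561}$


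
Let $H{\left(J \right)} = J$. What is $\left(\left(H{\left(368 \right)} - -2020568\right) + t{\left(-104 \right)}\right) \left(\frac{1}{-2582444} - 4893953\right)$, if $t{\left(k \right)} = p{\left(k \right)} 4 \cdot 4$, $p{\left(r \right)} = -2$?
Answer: $- \frac{6385227847632981058}{645611} \approx -9.8902 \cdot 10^{12}$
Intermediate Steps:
$t{\left(k \right)} = -32$ ($t{\left(k \right)} = \left(-2\right) 4 \cdot 4 = \left(-8\right) 4 = -32$)
$\left(\left(H{\left(368 \right)} - -2020568\right) + t{\left(-104 \right)}\right) \left(\frac{1}{-2582444} - 4893953\right) = \left(\left(368 - -2020568\right) - 32\right) \left(\frac{1}{-2582444} - 4893953\right) = \left(\left(368 + 2020568\right) - 32\right) \left(- \frac{1}{2582444} - 4893953\right) = \left(2020936 - 32\right) \left(- \frac{12638359561133}{2582444}\right) = 2020904 \left(- \frac{12638359561133}{2582444}\right) = - \frac{6385227847632981058}{645611}$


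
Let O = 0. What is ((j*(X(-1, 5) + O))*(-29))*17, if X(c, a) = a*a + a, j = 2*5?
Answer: -147900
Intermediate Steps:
j = 10
X(c, a) = a + a**2 (X(c, a) = a**2 + a = a + a**2)
((j*(X(-1, 5) + O))*(-29))*17 = ((10*(5*(1 + 5) + 0))*(-29))*17 = ((10*(5*6 + 0))*(-29))*17 = ((10*(30 + 0))*(-29))*17 = ((10*30)*(-29))*17 = (300*(-29))*17 = -8700*17 = -147900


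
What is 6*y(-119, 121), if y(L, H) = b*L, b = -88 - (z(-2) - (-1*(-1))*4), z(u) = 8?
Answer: 65688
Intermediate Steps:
b = -92 (b = -88 - (8 - (-1*(-1))*4) = -88 - (8 - 4) = -88 - 1*4 = -88 - 4 = -92)
y(L, H) = -92*L
6*y(-119, 121) = 6*(-92*(-119)) = 6*10948 = 65688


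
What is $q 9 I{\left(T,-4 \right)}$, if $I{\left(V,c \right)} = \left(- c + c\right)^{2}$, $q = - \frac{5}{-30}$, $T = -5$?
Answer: $0$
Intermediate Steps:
$q = \frac{1}{6}$ ($q = \left(-5\right) \left(- \frac{1}{30}\right) = \frac{1}{6} \approx 0.16667$)
$I{\left(V,c \right)} = 0$ ($I{\left(V,c \right)} = 0^{2} = 0$)
$q 9 I{\left(T,-4 \right)} = \frac{1}{6} \cdot 9 \cdot 0 = \frac{3}{2} \cdot 0 = 0$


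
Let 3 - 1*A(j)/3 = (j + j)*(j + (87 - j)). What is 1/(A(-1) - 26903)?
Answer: -1/26372 ≈ -3.7919e-5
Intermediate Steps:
A(j) = 9 - 522*j (A(j) = 9 - 3*(j + j)*(j + (87 - j)) = 9 - 3*2*j*87 = 9 - 522*j)
1/(A(-1) - 26903) = 1/((9 - 522*(-1)) - 26903) = 1/((9 + 522) - 26903) = 1/(531 - 26903) = 1/(-26372) = -1/26372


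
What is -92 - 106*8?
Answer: -940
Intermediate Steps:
-92 - 106*8 = -92 - 848 = -940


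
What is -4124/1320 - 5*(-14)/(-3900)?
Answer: -1348/429 ≈ -3.1422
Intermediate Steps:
-4124/1320 - 5*(-14)/(-3900) = -4124*1/1320 + 70*(-1/3900) = -1031/330 - 7/390 = -1348/429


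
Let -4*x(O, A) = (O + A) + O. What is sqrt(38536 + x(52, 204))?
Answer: sqrt(38459) ≈ 196.11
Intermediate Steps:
x(O, A) = -O/2 - A/4 (x(O, A) = -((O + A) + O)/4 = -((A + O) + O)/4 = -(A + 2*O)/4 = -O/2 - A/4)
sqrt(38536 + x(52, 204)) = sqrt(38536 + (-1/2*52 - 1/4*204)) = sqrt(38536 + (-26 - 51)) = sqrt(38536 - 77) = sqrt(38459)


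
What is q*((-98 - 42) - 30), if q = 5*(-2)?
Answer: 1700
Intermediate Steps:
q = -10
q*((-98 - 42) - 30) = -10*((-98 - 42) - 30) = -10*(-140 - 30) = -10*(-170) = 1700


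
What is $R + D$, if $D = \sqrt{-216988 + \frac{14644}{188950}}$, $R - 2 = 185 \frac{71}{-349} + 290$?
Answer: $\frac{88773}{349} + \frac{3 i \sqrt{8607694500318}}{18895} \approx 254.36 + 465.82 i$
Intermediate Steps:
$R = \frac{88773}{349}$ ($R = 2 + \left(185 \frac{71}{-349} + 290\right) = 2 + \left(185 \cdot 71 \left(- \frac{1}{349}\right) + 290\right) = 2 + \left(185 \left(- \frac{71}{349}\right) + 290\right) = 2 + \left(- \frac{13135}{349} + 290\right) = 2 + \frac{88075}{349} = \frac{88773}{349} \approx 254.36$)
$D = \frac{3 i \sqrt{8607694500318}}{18895}$ ($D = \sqrt{-216988 + 14644 \cdot \frac{1}{188950}} = \sqrt{-216988 + \frac{7322}{94475}} = \sqrt{- \frac{20499933978}{94475}} = \frac{3 i \sqrt{8607694500318}}{18895} \approx 465.82 i$)
$R + D = \frac{88773}{349} + \frac{3 i \sqrt{8607694500318}}{18895}$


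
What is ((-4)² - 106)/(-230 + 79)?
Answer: 90/151 ≈ 0.59603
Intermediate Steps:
((-4)² - 106)/(-230 + 79) = (16 - 106)/(-151) = -90*(-1/151) = 90/151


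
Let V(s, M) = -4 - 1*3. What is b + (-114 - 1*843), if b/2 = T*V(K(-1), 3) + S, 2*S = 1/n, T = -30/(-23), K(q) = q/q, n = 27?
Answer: -605614/621 ≈ -975.22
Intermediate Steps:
K(q) = 1
T = 30/23 (T = -30*(-1/23) = 30/23 ≈ 1.3043)
V(s, M) = -7 (V(s, M) = -4 - 3 = -7)
S = 1/54 (S = (1/27)/2 = (1*(1/27))/2 = (½)*(1/27) = 1/54 ≈ 0.018519)
b = -11317/621 (b = 2*((30/23)*(-7) + 1/54) = 2*(-210/23 + 1/54) = 2*(-11317/1242) = -11317/621 ≈ -18.224)
b + (-114 - 1*843) = -11317/621 + (-114 - 1*843) = -11317/621 + (-114 - 843) = -11317/621 - 957 = -605614/621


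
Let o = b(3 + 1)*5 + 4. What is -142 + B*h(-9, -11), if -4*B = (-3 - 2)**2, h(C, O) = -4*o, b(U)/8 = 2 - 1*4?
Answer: -2042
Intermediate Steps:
b(U) = -16 (b(U) = 8*(2 - 1*4) = 8*(2 - 4) = 8*(-2) = -16)
o = -76 (o = -16*5 + 4 = -80 + 4 = -76)
h(C, O) = 304 (h(C, O) = -4*(-76) = 304)
B = -25/4 (B = -(-3 - 2)**2/4 = -1/4*(-5)**2 = -1/4*25 = -25/4 ≈ -6.2500)
-142 + B*h(-9, -11) = -142 - 25/4*304 = -142 - 1900 = -2042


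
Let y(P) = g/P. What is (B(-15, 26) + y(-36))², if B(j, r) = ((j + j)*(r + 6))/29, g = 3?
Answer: 133379401/121104 ≈ 1101.4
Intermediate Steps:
B(j, r) = 2*j*(6 + r)/29 (B(j, r) = ((2*j)*(6 + r))*(1/29) = (2*j*(6 + r))*(1/29) = 2*j*(6 + r)/29)
y(P) = 3/P
(B(-15, 26) + y(-36))² = ((2/29)*(-15)*(6 + 26) + 3/(-36))² = ((2/29)*(-15)*32 + 3*(-1/36))² = (-960/29 - 1/12)² = (-11549/348)² = 133379401/121104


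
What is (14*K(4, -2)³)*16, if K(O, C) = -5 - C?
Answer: -6048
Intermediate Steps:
(14*K(4, -2)³)*16 = (14*(-5 - 1*(-2))³)*16 = (14*(-5 + 2)³)*16 = (14*(-3)³)*16 = (14*(-27))*16 = -378*16 = -6048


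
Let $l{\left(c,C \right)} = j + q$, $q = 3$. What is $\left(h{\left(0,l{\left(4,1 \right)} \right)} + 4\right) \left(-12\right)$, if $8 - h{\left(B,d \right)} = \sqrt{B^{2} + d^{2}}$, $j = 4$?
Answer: $-60$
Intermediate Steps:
$l{\left(c,C \right)} = 7$ ($l{\left(c,C \right)} = 4 + 3 = 7$)
$h{\left(B,d \right)} = 8 - \sqrt{B^{2} + d^{2}}$
$\left(h{\left(0,l{\left(4,1 \right)} \right)} + 4\right) \left(-12\right) = \left(\left(8 - \sqrt{0^{2} + 7^{2}}\right) + 4\right) \left(-12\right) = \left(\left(8 - \sqrt{0 + 49}\right) + 4\right) \left(-12\right) = \left(\left(8 - \sqrt{49}\right) + 4\right) \left(-12\right) = \left(\left(8 - 7\right) + 4\right) \left(-12\right) = \left(1 + 4\right) \left(-12\right) = 5 \left(-12\right) = -60$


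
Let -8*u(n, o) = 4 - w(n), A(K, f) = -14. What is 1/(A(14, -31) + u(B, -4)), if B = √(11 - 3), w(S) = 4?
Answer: -1/14 ≈ -0.071429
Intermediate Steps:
B = 2*√2 (B = √8 = 2*√2 ≈ 2.8284)
u(n, o) = 0 (u(n, o) = -(4 - 1*4)/8 = -(4 - 4)/8 = -⅛*0 = 0)
1/(A(14, -31) + u(B, -4)) = 1/(-14 + 0) = 1/(-14) = -1/14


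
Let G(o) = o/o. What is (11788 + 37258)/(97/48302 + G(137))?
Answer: 2369019892/48399 ≈ 48948.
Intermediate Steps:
G(o) = 1
(11788 + 37258)/(97/48302 + G(137)) = (11788 + 37258)/(97/48302 + 1) = 49046/(97*(1/48302) + 1) = 49046/(97/48302 + 1) = 49046/(48399/48302) = 49046*(48302/48399) = 2369019892/48399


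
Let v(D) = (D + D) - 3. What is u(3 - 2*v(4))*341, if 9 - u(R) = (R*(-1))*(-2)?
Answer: 7843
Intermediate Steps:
v(D) = -3 + 2*D (v(D) = 2*D - 3 = -3 + 2*D)
u(R) = 9 - 2*R (u(R) = 9 - R*(-1)*(-2) = 9 - (-R)*(-2) = 9 - 2*R)
u(3 - 2*v(4))*341 = (9 - 2*(3 - 2*(-3 + 2*4)))*341 = (9 - 2*(3 - 2*(-3 + 8)))*341 = (9 - 2*(3 - 2*5))*341 = (9 - 2*(3 - 10))*341 = (9 - 2*(-7))*341 = (9 + 14)*341 = 23*341 = 7843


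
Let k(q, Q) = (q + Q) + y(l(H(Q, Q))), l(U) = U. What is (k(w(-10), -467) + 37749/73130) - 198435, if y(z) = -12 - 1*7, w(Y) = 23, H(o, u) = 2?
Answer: -14545372991/73130 ≈ -1.9890e+5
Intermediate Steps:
y(z) = -19 (y(z) = -12 - 7 = -19)
k(q, Q) = -19 + Q + q (k(q, Q) = (q + Q) - 19 = (Q + q) - 19 = -19 + Q + q)
(k(w(-10), -467) + 37749/73130) - 198435 = ((-19 - 467 + 23) + 37749/73130) - 198435 = (-463 + 37749*(1/73130)) - 198435 = (-463 + 37749/73130) - 198435 = -33821441/73130 - 198435 = -14545372991/73130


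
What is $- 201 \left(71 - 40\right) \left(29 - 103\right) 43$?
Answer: $19827042$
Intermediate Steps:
$- 201 \left(71 - 40\right) \left(29 - 103\right) 43 = - 201 \cdot 31 \left(-74\right) 43 = \left(-201\right) \left(-2294\right) 43 = 461094 \cdot 43 = 19827042$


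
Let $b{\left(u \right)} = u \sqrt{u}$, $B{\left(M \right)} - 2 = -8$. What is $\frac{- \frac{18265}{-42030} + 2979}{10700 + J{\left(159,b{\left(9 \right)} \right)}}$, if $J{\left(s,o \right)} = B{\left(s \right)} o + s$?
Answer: $\frac{25045127}{89918982} \approx 0.27853$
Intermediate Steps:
$B{\left(M \right)} = -6$ ($B{\left(M \right)} = 2 - 8 = -6$)
$b{\left(u \right)} = u^{\frac{3}{2}}$
$J{\left(s,o \right)} = s - 6 o$ ($J{\left(s,o \right)} = - 6 o + s = s - 6 o$)
$\frac{- \frac{18265}{-42030} + 2979}{10700 + J{\left(159,b{\left(9 \right)} \right)}} = \frac{- \frac{18265}{-42030} + 2979}{10700 + \left(159 - 6 \cdot 9^{\frac{3}{2}}\right)} = \frac{\left(-18265\right) \left(- \frac{1}{42030}\right) + 2979}{10700 + \left(159 - 162\right)} = \frac{\frac{3653}{8406} + 2979}{10700 + \left(159 - 162\right)} = \frac{25045127}{8406 \left(10700 - 3\right)} = \frac{25045127}{8406 \cdot 10697} = \frac{25045127}{8406} \cdot \frac{1}{10697} = \frac{25045127}{89918982}$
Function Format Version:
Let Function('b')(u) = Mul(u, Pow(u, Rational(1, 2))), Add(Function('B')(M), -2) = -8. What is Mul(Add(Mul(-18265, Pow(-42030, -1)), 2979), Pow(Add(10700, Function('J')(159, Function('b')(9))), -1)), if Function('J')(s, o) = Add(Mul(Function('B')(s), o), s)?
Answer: Rational(25045127, 89918982) ≈ 0.27853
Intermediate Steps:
Function('B')(M) = -6 (Function('B')(M) = Add(2, -8) = -6)
Function('b')(u) = Pow(u, Rational(3, 2))
Function('J')(s, o) = Add(s, Mul(-6, o)) (Function('J')(s, o) = Add(Mul(-6, o), s) = Add(s, Mul(-6, o)))
Mul(Add(Mul(-18265, Pow(-42030, -1)), 2979), Pow(Add(10700, Function('J')(159, Function('b')(9))), -1)) = Mul(Add(Mul(-18265, Pow(-42030, -1)), 2979), Pow(Add(10700, Add(159, Mul(-6, Pow(9, Rational(3, 2))))), -1)) = Mul(Add(Mul(-18265, Rational(-1, 42030)), 2979), Pow(Add(10700, Add(159, Mul(-6, 27))), -1)) = Mul(Add(Rational(3653, 8406), 2979), Pow(Add(10700, Add(159, -162)), -1)) = Mul(Rational(25045127, 8406), Pow(Add(10700, -3), -1)) = Mul(Rational(25045127, 8406), Pow(10697, -1)) = Mul(Rational(25045127, 8406), Rational(1, 10697)) = Rational(25045127, 89918982)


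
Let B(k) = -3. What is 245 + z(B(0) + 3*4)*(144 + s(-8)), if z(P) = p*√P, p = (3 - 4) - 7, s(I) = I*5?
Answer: -2251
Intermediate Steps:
s(I) = 5*I
p = -8 (p = -1 - 7 = -8)
z(P) = -8*√P
245 + z(B(0) + 3*4)*(144 + s(-8)) = 245 + (-8*√(-3 + 3*4))*(144 + 5*(-8)) = 245 + (-8*√(-3 + 12))*(144 - 40) = 245 - 8*√9*104 = 245 - 8*3*104 = 245 - 24*104 = 245 - 2496 = -2251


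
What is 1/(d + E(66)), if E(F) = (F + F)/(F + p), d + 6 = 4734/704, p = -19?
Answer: 16544/58449 ≈ 0.28305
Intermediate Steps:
d = 255/352 (d = -6 + 4734/704 = -6 + 4734*(1/704) = -6 + 2367/352 = 255/352 ≈ 0.72443)
E(F) = 2*F/(-19 + F) (E(F) = (F + F)/(F - 19) = (2*F)/(-19 + F) = 2*F/(-19 + F))
1/(d + E(66)) = 1/(255/352 + 2*66/(-19 + 66)) = 1/(255/352 + 2*66/47) = 1/(255/352 + 2*66*(1/47)) = 1/(255/352 + 132/47) = 1/(58449/16544) = 16544/58449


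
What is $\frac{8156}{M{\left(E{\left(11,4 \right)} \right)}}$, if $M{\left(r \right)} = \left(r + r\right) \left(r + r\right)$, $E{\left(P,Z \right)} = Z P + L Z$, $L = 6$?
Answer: $\frac{2039}{4624} \approx 0.44096$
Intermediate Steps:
$E{\left(P,Z \right)} = 6 Z + P Z$ ($E{\left(P,Z \right)} = Z P + 6 Z = P Z + 6 Z = 6 Z + P Z$)
$M{\left(r \right)} = 4 r^{2}$ ($M{\left(r \right)} = 2 r 2 r = 4 r^{2}$)
$\frac{8156}{M{\left(E{\left(11,4 \right)} \right)}} = \frac{8156}{4 \left(4 \left(6 + 11\right)\right)^{2}} = \frac{8156}{4 \left(4 \cdot 17\right)^{2}} = \frac{8156}{4 \cdot 68^{2}} = \frac{8156}{4 \cdot 4624} = \frac{8156}{18496} = 8156 \cdot \frac{1}{18496} = \frac{2039}{4624}$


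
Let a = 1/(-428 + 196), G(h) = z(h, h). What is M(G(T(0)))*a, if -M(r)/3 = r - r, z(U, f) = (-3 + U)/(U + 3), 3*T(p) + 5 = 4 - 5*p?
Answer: 0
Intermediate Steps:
T(p) = -⅓ - 5*p/3 (T(p) = -5/3 + (4 - 5*p)/3 = -5/3 + (4/3 - 5*p/3) = -⅓ - 5*p/3)
z(U, f) = (-3 + U)/(3 + U)
G(h) = (-3 + h)/(3 + h)
a = -1/232 (a = 1/(-232) = -1/232 ≈ -0.0043103)
M(r) = 0 (M(r) = -3*(r - r) = -3*0 = 0)
M(G(T(0)))*a = 0*(-1/232) = 0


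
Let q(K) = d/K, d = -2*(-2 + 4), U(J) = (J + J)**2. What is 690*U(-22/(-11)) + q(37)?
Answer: 408476/37 ≈ 11040.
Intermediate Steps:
U(J) = 4*J**2 (U(J) = (2*J)**2 = 4*J**2)
d = -4 (d = -2*2 = -4)
q(K) = -4/K
690*U(-22/(-11)) + q(37) = 690*(4*(-22/(-11))**2) - 4/37 = 690*(4*(-22*(-1/11))**2) - 4*1/37 = 690*(4*2**2) - 4/37 = 690*(4*4) - 4/37 = 690*16 - 4/37 = 11040 - 4/37 = 408476/37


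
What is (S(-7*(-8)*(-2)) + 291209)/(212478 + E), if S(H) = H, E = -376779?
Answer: -291097/164301 ≈ -1.7717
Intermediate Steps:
(S(-7*(-8)*(-2)) + 291209)/(212478 + E) = (-7*(-8)*(-2) + 291209)/(212478 - 376779) = (56*(-2) + 291209)/(-164301) = (-112 + 291209)*(-1/164301) = 291097*(-1/164301) = -291097/164301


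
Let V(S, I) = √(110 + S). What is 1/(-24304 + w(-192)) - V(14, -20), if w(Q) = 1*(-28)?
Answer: -1/24332 - 2*√31 ≈ -11.136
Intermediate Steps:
w(Q) = -28
1/(-24304 + w(-192)) - V(14, -20) = 1/(-24304 - 28) - √(110 + 14) = 1/(-24332) - √124 = -1/24332 - 2*√31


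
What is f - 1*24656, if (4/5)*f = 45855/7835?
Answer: -154497953/6268 ≈ -24649.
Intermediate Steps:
f = 45855/6268 (f = 5*(45855/7835)/4 = 5*(45855*(1/7835))/4 = (5/4)*(9171/1567) = 45855/6268 ≈ 7.3157)
f - 1*24656 = 45855/6268 - 1*24656 = 45855/6268 - 24656 = -154497953/6268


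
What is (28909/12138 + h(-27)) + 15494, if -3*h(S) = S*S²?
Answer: 267732499/12138 ≈ 22057.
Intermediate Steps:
h(S) = -S³/3 (h(S) = -S*S²/3 = -S³/3)
(28909/12138 + h(-27)) + 15494 = (28909/12138 - ⅓*(-27)³) + 15494 = (28909*(1/12138) - ⅓*(-19683)) + 15494 = (28909/12138 + 6561) + 15494 = 79666327/12138 + 15494 = 267732499/12138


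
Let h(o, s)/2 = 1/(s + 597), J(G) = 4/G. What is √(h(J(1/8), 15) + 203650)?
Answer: √2118774634/102 ≈ 451.28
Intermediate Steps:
h(o, s) = 2/(597 + s) (h(o, s) = 2/(s + 597) = 2/(597 + s))
√(h(J(1/8), 15) + 203650) = √(2/(597 + 15) + 203650) = √(2/612 + 203650) = √(2*(1/612) + 203650) = √(1/306 + 203650) = √(62316901/306) = √2118774634/102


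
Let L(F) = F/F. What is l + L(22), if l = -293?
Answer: -292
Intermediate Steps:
L(F) = 1
l + L(22) = -293 + 1 = -292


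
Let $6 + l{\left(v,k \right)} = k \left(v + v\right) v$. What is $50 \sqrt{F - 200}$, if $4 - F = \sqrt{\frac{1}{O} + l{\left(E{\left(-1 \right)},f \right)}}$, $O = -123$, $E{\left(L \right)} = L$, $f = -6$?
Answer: $\frac{50 \sqrt{-2965284 - 123 i \sqrt{272445}}}{123} \approx 7.5774 - 700.04 i$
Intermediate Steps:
$l{\left(v,k \right)} = -6 + 2 k v^{2}$ ($l{\left(v,k \right)} = -6 + k \left(v + v\right) v = -6 + k 2 v v = -6 + 2 k v v = -6 + 2 k v^{2}$)
$F = 4 - \frac{i \sqrt{272445}}{123}$ ($F = 4 - \sqrt{\frac{1}{-123} + \left(-6 + 2 \left(-6\right) \left(-1\right)^{2}\right)} = 4 - \sqrt{- \frac{1}{123} + \left(-6 + 2 \left(-6\right) 1\right)} = 4 - \sqrt{- \frac{1}{123} - 18} = 4 - \sqrt{- \frac{2215}{123}} = 4 - \frac{i \sqrt{272445}}{123} \approx 4.0 - 4.2436 i$)
$50 \sqrt{F - 200} = 50 \sqrt{\left(4 - \frac{i \sqrt{272445}}{123}\right) - 200} = 50 \sqrt{-196 - \frac{i \sqrt{272445}}{123}}$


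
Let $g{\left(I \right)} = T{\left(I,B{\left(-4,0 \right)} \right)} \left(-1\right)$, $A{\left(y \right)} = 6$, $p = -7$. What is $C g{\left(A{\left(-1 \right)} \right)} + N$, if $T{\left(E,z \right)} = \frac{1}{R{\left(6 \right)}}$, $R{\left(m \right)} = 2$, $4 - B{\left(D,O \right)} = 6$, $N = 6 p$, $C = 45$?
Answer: $- \frac{129}{2} \approx -64.5$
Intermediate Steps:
$N = -42$ ($N = 6 \left(-7\right) = -42$)
$B{\left(D,O \right)} = -2$ ($B{\left(D,O \right)} = 4 - 6 = -2$)
$T{\left(E,z \right)} = \frac{1}{2}$
$g{\left(I \right)} = - \frac{1}{2}$ ($g{\left(I \right)} = \frac{1}{2} \left(-1\right) = - \frac{1}{2}$)
$C g{\left(A{\left(-1 \right)} \right)} + N = 45 \left(- \frac{1}{2}\right) - 42 = - \frac{45}{2} - 42 = - \frac{129}{2}$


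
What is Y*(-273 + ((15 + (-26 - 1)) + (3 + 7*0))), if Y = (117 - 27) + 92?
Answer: -51324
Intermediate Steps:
Y = 182 (Y = 90 + 92 = 182)
Y*(-273 + ((15 + (-26 - 1)) + (3 + 7*0))) = 182*(-273 + ((15 + (-26 - 1)) + (3 + 7*0))) = 182*(-273 + ((15 - 27) + (3 + 0))) = 182*(-273 + (-12 + 3)) = 182*(-273 - 9) = 182*(-282) = -51324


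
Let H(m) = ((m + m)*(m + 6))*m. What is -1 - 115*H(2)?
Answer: -7361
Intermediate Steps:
H(m) = 2*m²*(6 + m) (H(m) = ((2*m)*(6 + m))*m = (2*m*(6 + m))*m = 2*m²*(6 + m))
-1 - 115*H(2) = -1 - 230*2²*(6 + 2) = -1 - 230*4*8 = -1 - 115*64 = -1 - 7360 = -7361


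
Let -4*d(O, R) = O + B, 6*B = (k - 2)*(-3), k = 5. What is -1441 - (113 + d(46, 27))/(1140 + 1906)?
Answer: -35115103/24368 ≈ -1441.0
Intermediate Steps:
B = -3/2 (B = ((5 - 2)*(-3))/6 = (3*(-3))/6 = (1/6)*(-9) = -3/2 ≈ -1.5000)
d(O, R) = 3/8 - O/4 (d(O, R) = -(O - 3/2)/4 = -(-3/2 + O)/4 = 3/8 - O/4)
-1441 - (113 + d(46, 27))/(1140 + 1906) = -1441 - (113 + (3/8 - 1/4*46))/(1140 + 1906) = -1441 - (113 + (3/8 - 23/2))/3046 = -1441 - (113 - 89/8)/3046 = -1441 - 815/(8*3046) = -1441 - 1*815/24368 = -1441 - 815/24368 = -35115103/24368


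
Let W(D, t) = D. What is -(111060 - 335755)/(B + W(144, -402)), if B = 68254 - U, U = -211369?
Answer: 224695/279767 ≈ 0.80315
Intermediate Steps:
B = 279623 (B = 68254 - 1*(-211369) = 68254 + 211369 = 279623)
-(111060 - 335755)/(B + W(144, -402)) = -(111060 - 335755)/(279623 + 144) = -(-224695)/279767 = -1*(-224695/279767) = 224695/279767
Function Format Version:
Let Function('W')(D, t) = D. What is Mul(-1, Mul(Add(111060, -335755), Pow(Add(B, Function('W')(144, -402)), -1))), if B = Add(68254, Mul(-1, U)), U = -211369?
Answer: Rational(224695, 279767) ≈ 0.80315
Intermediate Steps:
B = 279623 (B = Add(68254, Mul(-1, -211369)) = Add(68254, 211369) = 279623)
Mul(-1, Mul(Add(111060, -335755), Pow(Add(B, Function('W')(144, -402)), -1))) = Mul(-1, Mul(Add(111060, -335755), Pow(Add(279623, 144), -1))) = Mul(-1, Mul(-224695, Pow(279767, -1))) = Mul(-1, Mul(-224695, Rational(1, 279767))) = Mul(-1, Rational(-224695, 279767)) = Rational(224695, 279767)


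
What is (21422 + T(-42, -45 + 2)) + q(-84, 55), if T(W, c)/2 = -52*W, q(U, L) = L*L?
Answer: 28815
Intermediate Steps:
q(U, L) = L²
T(W, c) = -104*W (T(W, c) = 2*(-52*W) = -104*W)
(21422 + T(-42, -45 + 2)) + q(-84, 55) = (21422 - 104*(-42)) + 55² = (21422 + 4368) + 3025 = 25790 + 3025 = 28815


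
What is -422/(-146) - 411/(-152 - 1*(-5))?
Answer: 20340/3577 ≈ 5.6863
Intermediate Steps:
-422/(-146) - 411/(-152 - 1*(-5)) = -422*(-1/146) - 411/(-152 + 5) = 211/73 - 411/(-147) = 211/73 - 411*(-1/147) = 211/73 + 137/49 = 20340/3577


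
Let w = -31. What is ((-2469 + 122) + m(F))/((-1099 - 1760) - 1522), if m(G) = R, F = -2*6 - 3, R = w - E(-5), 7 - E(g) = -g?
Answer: 2380/4381 ≈ 0.54325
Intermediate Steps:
E(g) = 7 + g (E(g) = 7 - (-1)*g = 7 + g)
R = -33 (R = -31 - (7 - 5) = -31 - 1*2 = -31 - 2 = -33)
F = -15 (F = -12 - 3 = -15)
m(G) = -33
((-2469 + 122) + m(F))/((-1099 - 1760) - 1522) = ((-2469 + 122) - 33)/((-1099 - 1760) - 1522) = (-2347 - 33)/(-2859 - 1522) = -2380/(-4381) = -2380*(-1/4381) = 2380/4381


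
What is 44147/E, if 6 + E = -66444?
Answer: -44147/66450 ≈ -0.66436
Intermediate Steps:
E = -66450 (E = -6 - 66444 = -66450)
44147/E = 44147/(-66450) = 44147*(-1/66450) = -44147/66450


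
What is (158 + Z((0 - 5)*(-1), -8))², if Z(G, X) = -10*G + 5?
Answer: 12769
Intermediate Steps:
Z(G, X) = 5 - 10*G
(158 + Z((0 - 5)*(-1), -8))² = (158 + (5 - 10*(0 - 5)*(-1)))² = (158 + (5 - (-50)*(-1)))² = (158 + (5 - 10*5))² = (158 + (5 - 50))² = (158 - 45)² = 113² = 12769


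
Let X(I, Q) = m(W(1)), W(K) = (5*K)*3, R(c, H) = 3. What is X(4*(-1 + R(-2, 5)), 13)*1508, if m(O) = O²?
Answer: 339300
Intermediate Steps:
W(K) = 15*K
X(I, Q) = 225 (X(I, Q) = (15*1)² = 15² = 225)
X(4*(-1 + R(-2, 5)), 13)*1508 = 225*1508 = 339300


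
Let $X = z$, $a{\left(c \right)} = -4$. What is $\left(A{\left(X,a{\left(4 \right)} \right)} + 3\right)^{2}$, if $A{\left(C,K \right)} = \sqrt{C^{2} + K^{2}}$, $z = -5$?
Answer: $\left(3 + \sqrt{41}\right)^{2} \approx 88.419$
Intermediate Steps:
$X = -5$
$\left(A{\left(X,a{\left(4 \right)} \right)} + 3\right)^{2} = \left(\sqrt{\left(-5\right)^{2} + \left(-4\right)^{2}} + 3\right)^{2} = \left(\sqrt{25 + 16} + 3\right)^{2} = \left(\sqrt{41} + 3\right)^{2} = \left(3 + \sqrt{41}\right)^{2}$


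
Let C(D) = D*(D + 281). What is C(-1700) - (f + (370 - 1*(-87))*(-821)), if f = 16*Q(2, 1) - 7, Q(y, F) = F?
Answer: 2787488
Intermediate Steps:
f = 9 (f = 16*1 - 7 = 16 - 7 = 9)
C(D) = D*(281 + D)
C(-1700) - (f + (370 - 1*(-87))*(-821)) = -1700*(281 - 1700) - (9 + (370 - 1*(-87))*(-821)) = -1700*(-1419) - (9 + (370 + 87)*(-821)) = 2412300 - (9 + 457*(-821)) = 2412300 - (9 - 375197) = 2412300 - 1*(-375188) = 2412300 + 375188 = 2787488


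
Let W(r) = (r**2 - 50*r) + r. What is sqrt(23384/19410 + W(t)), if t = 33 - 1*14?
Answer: I*sqrt(53573133390)/9705 ≈ 23.849*I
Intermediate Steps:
t = 19 (t = 33 - 14 = 19)
W(r) = r**2 - 49*r
sqrt(23384/19410 + W(t)) = sqrt(23384/19410 + 19*(-49 + 19)) = sqrt(23384*(1/19410) + 19*(-30)) = sqrt(11692/9705 - 570) = sqrt(-5520158/9705) = I*sqrt(53573133390)/9705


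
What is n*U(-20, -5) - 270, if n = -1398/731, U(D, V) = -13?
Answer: -179196/731 ≈ -245.14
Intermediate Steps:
n = -1398/731 (n = -1398*1/731 = -1398/731 ≈ -1.9124)
n*U(-20, -5) - 270 = -1398/731*(-13) - 270 = 18174/731 - 270 = -179196/731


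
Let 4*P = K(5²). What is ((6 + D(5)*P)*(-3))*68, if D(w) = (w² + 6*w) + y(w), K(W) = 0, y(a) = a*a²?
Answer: -1224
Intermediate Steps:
y(a) = a³
P = 0 (P = (¼)*0 = 0)
D(w) = w² + w³ + 6*w (D(w) = (w² + 6*w) + w³ = w² + w³ + 6*w)
((6 + D(5)*P)*(-3))*68 = ((6 + (5*(6 + 5 + 5²))*0)*(-3))*68 = ((6 + (5*(6 + 5 + 25))*0)*(-3))*68 = ((6 + (5*36)*0)*(-3))*68 = ((6 + 180*0)*(-3))*68 = ((6 + 0)*(-3))*68 = (6*(-3))*68 = -18*68 = -1224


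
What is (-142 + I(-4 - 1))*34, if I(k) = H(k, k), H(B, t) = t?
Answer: -4998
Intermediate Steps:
I(k) = k
(-142 + I(-4 - 1))*34 = (-142 + (-4 - 1))*34 = (-142 - 5)*34 = -147*34 = -4998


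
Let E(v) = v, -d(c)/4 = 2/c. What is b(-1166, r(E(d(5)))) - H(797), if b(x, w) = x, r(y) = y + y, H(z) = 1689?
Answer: -2855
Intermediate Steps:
d(c) = -8/c
r(y) = 2*y
b(-1166, r(E(d(5)))) - H(797) = -1166 - 1*1689 = -1166 - 1689 = -2855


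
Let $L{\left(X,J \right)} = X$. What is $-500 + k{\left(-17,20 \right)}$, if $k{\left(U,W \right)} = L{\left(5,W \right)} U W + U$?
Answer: $-2217$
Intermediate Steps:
$k{\left(U,W \right)} = U + 5 U W$ ($k{\left(U,W \right)} = 5 U W + U = U + 5 U W$)
$-500 + k{\left(-17,20 \right)} = -500 - 17 \left(1 + 5 \cdot 20\right) = -500 - 17 \left(1 + 100\right) = -500 - 1717 = -2217$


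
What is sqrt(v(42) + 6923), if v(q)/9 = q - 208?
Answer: sqrt(5429) ≈ 73.682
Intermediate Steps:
v(q) = -1872 + 9*q (v(q) = 9*(q - 208) = 9*(-208 + q) = -1872 + 9*q)
sqrt(v(42) + 6923) = sqrt((-1872 + 9*42) + 6923) = sqrt((-1872 + 378) + 6923) = sqrt(-1494 + 6923) = sqrt(5429)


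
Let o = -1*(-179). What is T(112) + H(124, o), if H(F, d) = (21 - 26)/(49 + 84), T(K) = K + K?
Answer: 29787/133 ≈ 223.96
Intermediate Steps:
o = 179
T(K) = 2*K
H(F, d) = -5/133
T(112) + H(124, o) = 2*112 - 5/133 = 224 - 5/133 = 29787/133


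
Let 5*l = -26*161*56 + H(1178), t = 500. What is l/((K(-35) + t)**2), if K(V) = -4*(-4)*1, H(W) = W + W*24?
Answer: -11387/73960 ≈ -0.15396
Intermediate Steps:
H(W) = 25*W (H(W) = W + 24*W = 25*W)
K(V) = 16 (K(V) = 16*1 = 16)
l = -204966/5 (l = (-26*161*56 + 25*1178)/5 = (-4186*56 + 29450)/5 = (-234416 + 29450)/5 = (1/5)*(-204966) = -204966/5 ≈ -40993.)
l/((K(-35) + t)**2) = -204966/(5*(16 + 500)**2) = -204966/(5*(516**2)) = -204966/5/266256 = -204966/5*1/266256 = -11387/73960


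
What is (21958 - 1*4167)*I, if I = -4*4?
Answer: -284656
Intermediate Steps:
I = -16
(21958 - 1*4167)*I = (21958 - 1*4167)*(-16) = (21958 - 4167)*(-16) = 17791*(-16) = -284656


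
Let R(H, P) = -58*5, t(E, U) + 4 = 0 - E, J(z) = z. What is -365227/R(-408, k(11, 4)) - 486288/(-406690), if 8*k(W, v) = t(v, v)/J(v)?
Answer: 2973503843/2358802 ≈ 1260.6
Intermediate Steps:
t(E, U) = -4 - E (t(E, U) = -4 + (0 - E) = -4 - E)
k(W, v) = (-4 - v)/(8*v) (k(W, v) = ((-4 - v)/v)/8 = (-4 - v)/(8*v))
R(H, P) = -290
-365227/R(-408, k(11, 4)) - 486288/(-406690) = -365227/(-290) - 486288/(-406690) = -365227*(-1/290) - 486288*(-1/406690) = 365227/290 + 243144/203345 = 2973503843/2358802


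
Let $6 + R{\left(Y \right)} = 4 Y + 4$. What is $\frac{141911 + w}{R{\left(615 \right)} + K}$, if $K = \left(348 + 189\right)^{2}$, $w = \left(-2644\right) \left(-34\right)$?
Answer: $\frac{231807}{290827} \approx 0.79706$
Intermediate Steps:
$w = 89896$
$R{\left(Y \right)} = -2 + 4 Y$ ($R{\left(Y \right)} = -6 + \left(4 Y + 4\right) = -6 + \left(4 + 4 Y\right) = -2 + 4 Y$)
$K = 288369$ ($K = 537^{2} = 288369$)
$\frac{141911 + w}{R{\left(615 \right)} + K} = \frac{141911 + 89896}{\left(-2 + 4 \cdot 615\right) + 288369} = \frac{231807}{\left(-2 + 2460\right) + 288369} = \frac{231807}{2458 + 288369} = \frac{231807}{290827}$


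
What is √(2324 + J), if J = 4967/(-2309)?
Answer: √12378893041/2309 ≈ 48.186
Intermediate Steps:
J = -4967/2309 (J = 4967*(-1/2309) = -4967/2309 ≈ -2.1511)
√(2324 + J) = √(2324 - 4967/2309) = √(5361149/2309) = √12378893041/2309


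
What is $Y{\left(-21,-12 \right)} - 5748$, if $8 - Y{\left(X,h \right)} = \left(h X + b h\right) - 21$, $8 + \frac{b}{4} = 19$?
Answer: $-5443$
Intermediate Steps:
$b = 44$ ($b = -32 + 4 \cdot 19 = -32 + 76 = 44$)
$Y{\left(X,h \right)} = 29 - 44 h - X h$ ($Y{\left(X,h \right)} = 8 - \left(\left(h X + 44 h\right) - 21\right) = 8 - \left(\left(X h + 44 h\right) - 21\right) = 8 - \left(\left(44 h + X h\right) - 21\right) = 8 - \left(-21 + 44 h + X h\right) = 29 - 44 h - X h$)
$Y{\left(-21,-12 \right)} - 5748 = \left(29 - -528 - \left(-21\right) \left(-12\right)\right) - 5748 = \left(29 + 528 - 252\right) - 5748 = 305 - 5748 = -5443$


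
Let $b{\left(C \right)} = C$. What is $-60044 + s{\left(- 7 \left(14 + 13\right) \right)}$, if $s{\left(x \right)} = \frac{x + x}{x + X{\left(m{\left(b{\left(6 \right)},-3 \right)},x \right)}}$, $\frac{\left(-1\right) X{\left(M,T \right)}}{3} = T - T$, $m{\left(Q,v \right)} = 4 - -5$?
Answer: $-60042$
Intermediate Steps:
$m{\left(Q,v \right)} = 9$ ($m{\left(Q,v \right)} = 4 + 5 = 9$)
$X{\left(M,T \right)} = 0$ ($X{\left(M,T \right)} = - 3 \left(T - T\right) = \left(-3\right) 0 = 0$)
$s{\left(x \right)} = 2$ ($s{\left(x \right)} = \frac{x + x}{x + 0} = \frac{2 x}{x} = 2$)
$-60044 + s{\left(- 7 \left(14 + 13\right) \right)} = -60044 + 2 = -60042$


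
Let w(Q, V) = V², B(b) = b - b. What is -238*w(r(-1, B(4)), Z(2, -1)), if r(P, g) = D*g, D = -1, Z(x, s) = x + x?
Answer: -3808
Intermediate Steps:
B(b) = 0
Z(x, s) = 2*x
r(P, g) = -g
-238*w(r(-1, B(4)), Z(2, -1)) = -238*(2*2)² = -238*4² = -238*16 = -3808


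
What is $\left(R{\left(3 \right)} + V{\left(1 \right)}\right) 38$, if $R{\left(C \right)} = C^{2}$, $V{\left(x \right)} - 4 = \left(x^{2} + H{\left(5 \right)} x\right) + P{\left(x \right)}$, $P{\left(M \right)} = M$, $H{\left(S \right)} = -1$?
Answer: $532$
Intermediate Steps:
$V{\left(x \right)} = 4 + x^{2}$ ($V{\left(x \right)} = 4 + \left(\left(x^{2} - x\right) + x\right) = 4 + x^{2}$)
$\left(R{\left(3 \right)} + V{\left(1 \right)}\right) 38 = \left(3^{2} + \left(4 + 1^{2}\right)\right) 38 = \left(9 + \left(4 + 1\right)\right) 38 = \left(9 + 5\right) 38 = 14 \cdot 38 = 532$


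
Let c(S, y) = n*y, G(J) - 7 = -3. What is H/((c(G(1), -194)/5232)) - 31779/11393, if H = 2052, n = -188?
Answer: 15144616683/51940687 ≈ 291.58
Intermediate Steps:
G(J) = 4 (G(J) = 7 - 3 = 4)
c(S, y) = -188*y
H/((c(G(1), -194)/5232)) - 31779/11393 = 2052/((-188*(-194)/5232)) - 31779/11393 = 2052/((36472*(1/5232))) - 31779*1/11393 = 2052/(4559/654) - 31779/11393 = 2052*(654/4559) - 31779/11393 = 1342008/4559 - 31779/11393 = 15144616683/51940687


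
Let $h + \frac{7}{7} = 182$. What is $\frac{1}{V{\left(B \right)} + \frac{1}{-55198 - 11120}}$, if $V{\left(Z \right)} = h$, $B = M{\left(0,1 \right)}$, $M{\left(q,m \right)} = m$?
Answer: $\frac{66318}{12003557} \approx 0.0055249$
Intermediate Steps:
$h = 181$ ($h = -1 + 182 = 181$)
$B = 1$
$V{\left(Z \right)} = 181$
$\frac{1}{V{\left(B \right)} + \frac{1}{-55198 - 11120}} = \frac{1}{181 + \frac{1}{-55198 - 11120}} = \frac{1}{181 + \frac{1}{-66318}} = \frac{1}{181 - \frac{1}{66318}} = \frac{1}{\frac{12003557}{66318}} = \frac{66318}{12003557}$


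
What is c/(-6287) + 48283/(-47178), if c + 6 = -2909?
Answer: -166031351/296608086 ≈ -0.55977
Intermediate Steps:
c = -2915 (c = -6 - 2909 = -2915)
c/(-6287) + 48283/(-47178) = -2915/(-6287) + 48283/(-47178) = -2915*(-1/6287) + 48283*(-1/47178) = 2915/6287 - 48283/47178 = -166031351/296608086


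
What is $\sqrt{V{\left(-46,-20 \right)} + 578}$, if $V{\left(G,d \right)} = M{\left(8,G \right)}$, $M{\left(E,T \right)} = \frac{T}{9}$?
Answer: $\frac{2 \sqrt{1289}}{3} \approx 23.935$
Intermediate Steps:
$M{\left(E,T \right)} = \frac{T}{9}$ ($M{\left(E,T \right)} = T \frac{1}{9} = \frac{T}{9}$)
$V{\left(G,d \right)} = \frac{G}{9}$
$\sqrt{V{\left(-46,-20 \right)} + 578} = \sqrt{\frac{1}{9} \left(-46\right) + 578} = \sqrt{- \frac{46}{9} + 578} = \sqrt{\frac{5156}{9}} = \frac{2 \sqrt{1289}}{3}$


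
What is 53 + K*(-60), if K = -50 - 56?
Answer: 6413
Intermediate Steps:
K = -106
53 + K*(-60) = 53 - 106*(-60) = 53 + 6360 = 6413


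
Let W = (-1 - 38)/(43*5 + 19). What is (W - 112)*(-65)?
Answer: 43745/6 ≈ 7290.8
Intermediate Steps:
W = -⅙ (W = -39/(215 + 19) = -39/234 = -39*1/234 = -⅙ ≈ -0.16667)
(W - 112)*(-65) = (-⅙ - 112)*(-65) = -673/6*(-65) = 43745/6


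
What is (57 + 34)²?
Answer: 8281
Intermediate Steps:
(57 + 34)² = 91² = 8281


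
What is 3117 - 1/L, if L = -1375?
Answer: 4285876/1375 ≈ 3117.0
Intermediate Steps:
3117 - 1/L = 3117 - 1/(-1375) = 3117 - 1*(-1/1375) = 3117 + 1/1375 = 4285876/1375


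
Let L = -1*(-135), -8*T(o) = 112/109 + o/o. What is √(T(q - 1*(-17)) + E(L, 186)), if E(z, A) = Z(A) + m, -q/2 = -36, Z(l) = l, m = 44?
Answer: √43673902/436 ≈ 15.157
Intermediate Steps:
q = 72 (q = -2*(-36) = 72)
T(o) = -221/872 (T(o) = -(112/109 + o/o)/8 = -(112*(1/109) + 1)/8 = -(112/109 + 1)/8 = -⅛*221/109 = -221/872)
L = 135
E(z, A) = 44 + A (E(z, A) = A + 44 = 44 + A)
√(T(q - 1*(-17)) + E(L, 186)) = √(-221/872 + (44 + 186)) = √(-221/872 + 230) = √(200339/872) = √43673902/436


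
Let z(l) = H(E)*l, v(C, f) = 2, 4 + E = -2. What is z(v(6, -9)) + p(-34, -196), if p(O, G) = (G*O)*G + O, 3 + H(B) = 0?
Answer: -1306184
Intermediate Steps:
E = -6 (E = -4 - 2 = -6)
H(B) = -3 (H(B) = -3 + 0 = -3)
p(O, G) = O + O*G² (p(O, G) = O*G² + O = O + O*G²)
z(l) = -3*l
z(v(6, -9)) + p(-34, -196) = -3*2 - 34*(1 + (-196)²) = -6 - 34*(1 + 38416) = -6 - 34*38417 = -6 - 1306178 = -1306184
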